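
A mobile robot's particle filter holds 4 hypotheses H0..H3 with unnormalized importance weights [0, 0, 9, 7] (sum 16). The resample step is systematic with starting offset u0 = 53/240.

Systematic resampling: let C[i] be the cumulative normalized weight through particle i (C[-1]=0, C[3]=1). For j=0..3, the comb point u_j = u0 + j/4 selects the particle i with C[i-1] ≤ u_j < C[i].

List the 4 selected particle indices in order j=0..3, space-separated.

C = [0, 0, 9/16, 1]
j=0: u_0=53/240 ∈ [0, 9/16) → index 2
j=1: u_1=113/240 ∈ [0, 9/16) → index 2
j=2: u_2=173/240 ∈ [9/16, 1) → index 3
j=3: u_3=233/240 ∈ [9/16, 1) → index 3

2 2 3 3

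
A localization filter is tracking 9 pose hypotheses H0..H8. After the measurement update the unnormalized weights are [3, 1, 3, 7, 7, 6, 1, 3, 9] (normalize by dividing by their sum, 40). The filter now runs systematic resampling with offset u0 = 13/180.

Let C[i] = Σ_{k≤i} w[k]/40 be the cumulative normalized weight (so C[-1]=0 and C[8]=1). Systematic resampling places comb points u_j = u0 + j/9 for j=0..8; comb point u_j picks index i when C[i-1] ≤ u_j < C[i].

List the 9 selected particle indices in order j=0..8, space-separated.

C = [3/40, 1/10, 7/40, 7/20, 21/40, 27/40, 7/10, 31/40, 1]
j=0: u_0=13/180 ∈ [0, 3/40) → index 0
j=1: u_1=11/60 ∈ [7/40, 7/20) → index 3
j=2: u_2=53/180 ∈ [7/40, 7/20) → index 3
j=3: u_3=73/180 ∈ [7/20, 21/40) → index 4
j=4: u_4=31/60 ∈ [7/20, 21/40) → index 4
j=5: u_5=113/180 ∈ [21/40, 27/40) → index 5
j=6: u_6=133/180 ∈ [7/10, 31/40) → index 7
j=7: u_7=17/20 ∈ [31/40, 1) → index 8
j=8: u_8=173/180 ∈ [31/40, 1) → index 8

0 3 3 4 4 5 7 8 8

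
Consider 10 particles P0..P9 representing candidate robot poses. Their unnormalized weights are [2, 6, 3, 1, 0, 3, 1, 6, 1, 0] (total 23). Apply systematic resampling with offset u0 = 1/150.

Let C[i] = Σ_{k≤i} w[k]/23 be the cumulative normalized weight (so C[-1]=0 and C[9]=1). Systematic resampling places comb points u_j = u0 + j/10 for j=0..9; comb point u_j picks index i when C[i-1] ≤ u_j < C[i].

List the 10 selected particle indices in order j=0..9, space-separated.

0 1 1 1 2 3 5 7 7 7

C = [2/23, 8/23, 11/23, 12/23, 12/23, 15/23, 16/23, 22/23, 1, 1]
j=0: u_0=1/150 ∈ [0, 2/23) → index 0
j=1: u_1=8/75 ∈ [2/23, 8/23) → index 1
j=2: u_2=31/150 ∈ [2/23, 8/23) → index 1
j=3: u_3=23/75 ∈ [2/23, 8/23) → index 1
j=4: u_4=61/150 ∈ [8/23, 11/23) → index 2
j=5: u_5=38/75 ∈ [11/23, 12/23) → index 3
j=6: u_6=91/150 ∈ [12/23, 15/23) → index 5
j=7: u_7=53/75 ∈ [16/23, 22/23) → index 7
j=8: u_8=121/150 ∈ [16/23, 22/23) → index 7
j=9: u_9=68/75 ∈ [16/23, 22/23) → index 7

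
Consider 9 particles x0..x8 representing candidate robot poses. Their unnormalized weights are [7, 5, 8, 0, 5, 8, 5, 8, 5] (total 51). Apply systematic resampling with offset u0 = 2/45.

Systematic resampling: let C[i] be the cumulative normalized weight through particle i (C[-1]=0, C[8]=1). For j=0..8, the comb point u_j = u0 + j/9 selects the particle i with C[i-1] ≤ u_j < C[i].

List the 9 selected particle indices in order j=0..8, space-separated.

0 1 2 2 4 5 6 7 8

C = [7/51, 4/17, 20/51, 20/51, 25/51, 11/17, 38/51, 46/51, 1]
j=0: u_0=2/45 ∈ [0, 7/51) → index 0
j=1: u_1=7/45 ∈ [7/51, 4/17) → index 1
j=2: u_2=4/15 ∈ [4/17, 20/51) → index 2
j=3: u_3=17/45 ∈ [4/17, 20/51) → index 2
j=4: u_4=22/45 ∈ [20/51, 25/51) → index 4
j=5: u_5=3/5 ∈ [25/51, 11/17) → index 5
j=6: u_6=32/45 ∈ [11/17, 38/51) → index 6
j=7: u_7=37/45 ∈ [38/51, 46/51) → index 7
j=8: u_8=14/15 ∈ [46/51, 1) → index 8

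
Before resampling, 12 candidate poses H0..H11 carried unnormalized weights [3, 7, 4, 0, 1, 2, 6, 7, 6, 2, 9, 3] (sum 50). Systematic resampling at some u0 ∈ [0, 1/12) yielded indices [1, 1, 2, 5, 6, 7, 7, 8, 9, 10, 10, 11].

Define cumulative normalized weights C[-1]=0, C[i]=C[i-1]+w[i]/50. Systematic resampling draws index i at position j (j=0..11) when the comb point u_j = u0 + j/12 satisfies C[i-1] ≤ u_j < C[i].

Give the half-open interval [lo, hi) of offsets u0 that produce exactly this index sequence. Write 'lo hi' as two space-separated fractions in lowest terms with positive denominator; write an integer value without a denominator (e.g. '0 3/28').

3/50 1/12

C = [3/50, 1/5, 7/25, 7/25, 3/10, 17/50, 23/50, 3/5, 18/25, 19/25, 47/50, 1]
j=0 picked index 1: u0 ∈ [3/50, 1/5)
j=1 picked index 1: u0 ∈ [-7/300, 7/60)
j=2 picked index 2: u0 ∈ [1/30, 17/150)
j=3 picked index 5: u0 ∈ [1/20, 9/100)
j=4 picked index 6: u0 ∈ [1/150, 19/150)
j=5 picked index 7: u0 ∈ [13/300, 11/60)
j=6 picked index 7: u0 ∈ [-1/25, 1/10)
j=7 picked index 8: u0 ∈ [1/60, 41/300)
j=8 picked index 9: u0 ∈ [4/75, 7/75)
j=9 picked index 10: u0 ∈ [1/100, 19/100)
j=10 picked index 10: u0 ∈ [-11/150, 8/75)
j=11 picked index 11: u0 ∈ [7/300, 1/12)
intersection: [3/50, 1/12)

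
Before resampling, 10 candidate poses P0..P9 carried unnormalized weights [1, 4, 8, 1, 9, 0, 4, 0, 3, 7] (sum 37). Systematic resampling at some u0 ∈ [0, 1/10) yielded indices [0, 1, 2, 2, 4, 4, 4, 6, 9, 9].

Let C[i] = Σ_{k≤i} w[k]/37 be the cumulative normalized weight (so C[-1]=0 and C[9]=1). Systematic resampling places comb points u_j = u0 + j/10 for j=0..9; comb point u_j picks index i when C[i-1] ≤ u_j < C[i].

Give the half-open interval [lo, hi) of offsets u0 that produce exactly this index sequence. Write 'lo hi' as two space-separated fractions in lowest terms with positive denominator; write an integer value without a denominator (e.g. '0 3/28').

2/185 4/185

C = [1/37, 5/37, 13/37, 14/37, 23/37, 23/37, 27/37, 27/37, 30/37, 1]
j=0 picked index 0: u0 ∈ [0, 1/37)
j=1 picked index 1: u0 ∈ [-27/370, 13/370)
j=2 picked index 2: u0 ∈ [-12/185, 28/185)
j=3 picked index 2: u0 ∈ [-61/370, 19/370)
j=4 picked index 4: u0 ∈ [-4/185, 41/185)
j=5 picked index 4: u0 ∈ [-9/74, 9/74)
j=6 picked index 4: u0 ∈ [-41/185, 4/185)
j=7 picked index 6: u0 ∈ [-29/370, 11/370)
j=8 picked index 9: u0 ∈ [2/185, 1/5)
j=9 picked index 9: u0 ∈ [-33/370, 1/10)
intersection: [2/185, 4/185)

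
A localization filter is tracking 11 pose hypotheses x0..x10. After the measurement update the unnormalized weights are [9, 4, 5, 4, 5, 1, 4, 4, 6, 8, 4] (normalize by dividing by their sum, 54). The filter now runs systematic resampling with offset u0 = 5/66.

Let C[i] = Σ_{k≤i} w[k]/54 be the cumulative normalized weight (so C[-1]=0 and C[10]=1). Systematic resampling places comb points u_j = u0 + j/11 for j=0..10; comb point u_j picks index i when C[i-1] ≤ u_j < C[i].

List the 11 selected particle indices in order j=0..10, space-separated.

C = [1/6, 13/54, 1/3, 11/27, 1/2, 14/27, 16/27, 2/3, 7/9, 25/27, 1]
j=0: u_0=5/66 ∈ [0, 1/6) → index 0
j=1: u_1=1/6 ∈ [1/6, 13/54) → index 1
j=2: u_2=17/66 ∈ [13/54, 1/3) → index 2
j=3: u_3=23/66 ∈ [1/3, 11/27) → index 3
j=4: u_4=29/66 ∈ [11/27, 1/2) → index 4
j=5: u_5=35/66 ∈ [14/27, 16/27) → index 6
j=6: u_6=41/66 ∈ [16/27, 2/3) → index 7
j=7: u_7=47/66 ∈ [2/3, 7/9) → index 8
j=8: u_8=53/66 ∈ [7/9, 25/27) → index 9
j=9: u_9=59/66 ∈ [7/9, 25/27) → index 9
j=10: u_10=65/66 ∈ [25/27, 1) → index 10

0 1 2 3 4 6 7 8 9 9 10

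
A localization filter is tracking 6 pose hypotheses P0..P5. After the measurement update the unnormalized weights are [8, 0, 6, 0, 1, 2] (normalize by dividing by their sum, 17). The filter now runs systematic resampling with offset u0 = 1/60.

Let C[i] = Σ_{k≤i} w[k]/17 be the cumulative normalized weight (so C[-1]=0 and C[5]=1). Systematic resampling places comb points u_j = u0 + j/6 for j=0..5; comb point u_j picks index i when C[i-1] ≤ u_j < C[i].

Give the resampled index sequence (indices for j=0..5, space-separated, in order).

0 0 0 2 2 4

C = [8/17, 8/17, 14/17, 14/17, 15/17, 1]
j=0: u_0=1/60 ∈ [0, 8/17) → index 0
j=1: u_1=11/60 ∈ [0, 8/17) → index 0
j=2: u_2=7/20 ∈ [0, 8/17) → index 0
j=3: u_3=31/60 ∈ [8/17, 14/17) → index 2
j=4: u_4=41/60 ∈ [8/17, 14/17) → index 2
j=5: u_5=17/20 ∈ [14/17, 15/17) → index 4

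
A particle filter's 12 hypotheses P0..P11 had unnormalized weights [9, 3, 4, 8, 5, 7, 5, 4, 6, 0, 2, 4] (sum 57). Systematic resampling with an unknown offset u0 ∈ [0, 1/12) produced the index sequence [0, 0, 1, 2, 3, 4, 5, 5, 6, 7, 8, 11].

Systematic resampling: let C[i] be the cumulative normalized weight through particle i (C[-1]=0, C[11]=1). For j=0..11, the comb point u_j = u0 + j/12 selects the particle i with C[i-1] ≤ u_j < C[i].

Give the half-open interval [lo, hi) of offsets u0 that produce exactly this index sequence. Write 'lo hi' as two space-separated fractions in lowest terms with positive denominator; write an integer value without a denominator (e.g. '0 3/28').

C = [3/19, 4/19, 16/57, 8/19, 29/57, 12/19, 41/57, 15/19, 17/19, 17/19, 53/57, 1]
j=0 picked index 0: u0 ∈ [0, 3/19)
j=1 picked index 0: u0 ∈ [-1/12, 17/228)
j=2 picked index 1: u0 ∈ [-1/114, 5/114)
j=3 picked index 2: u0 ∈ [-3/76, 7/228)
j=4 picked index 3: u0 ∈ [-1/19, 5/57)
j=5 picked index 4: u0 ∈ [1/228, 7/76)
j=6 picked index 5: u0 ∈ [1/114, 5/38)
j=7 picked index 5: u0 ∈ [-17/228, 11/228)
j=8 picked index 6: u0 ∈ [-2/57, 1/19)
j=9 picked index 7: u0 ∈ [-7/228, 3/76)
j=10 picked index 8: u0 ∈ [-5/114, 7/114)
j=11 picked index 11: u0 ∈ [1/76, 1/12)
intersection: [1/76, 7/228)

1/76 7/228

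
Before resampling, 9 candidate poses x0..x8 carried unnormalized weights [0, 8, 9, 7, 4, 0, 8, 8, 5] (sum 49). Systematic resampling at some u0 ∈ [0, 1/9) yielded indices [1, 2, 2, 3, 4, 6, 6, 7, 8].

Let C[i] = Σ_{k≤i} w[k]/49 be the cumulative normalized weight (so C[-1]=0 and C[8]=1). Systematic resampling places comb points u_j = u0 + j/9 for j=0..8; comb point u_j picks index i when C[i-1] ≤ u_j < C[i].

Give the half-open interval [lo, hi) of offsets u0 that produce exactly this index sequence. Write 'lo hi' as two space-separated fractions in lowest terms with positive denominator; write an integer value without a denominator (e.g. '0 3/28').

C = [0, 8/49, 17/49, 24/49, 4/7, 4/7, 36/49, 44/49, 1]
j=0 picked index 1: u0 ∈ [0, 8/49)
j=1 picked index 2: u0 ∈ [23/441, 104/441)
j=2 picked index 2: u0 ∈ [-26/441, 55/441)
j=3 picked index 3: u0 ∈ [2/147, 23/147)
j=4 picked index 4: u0 ∈ [20/441, 8/63)
j=5 picked index 6: u0 ∈ [1/63, 79/441)
j=6 picked index 6: u0 ∈ [-2/21, 10/147)
j=7 picked index 7: u0 ∈ [-19/441, 53/441)
j=8 picked index 8: u0 ∈ [4/441, 1/9)
intersection: [23/441, 10/147)

23/441 10/147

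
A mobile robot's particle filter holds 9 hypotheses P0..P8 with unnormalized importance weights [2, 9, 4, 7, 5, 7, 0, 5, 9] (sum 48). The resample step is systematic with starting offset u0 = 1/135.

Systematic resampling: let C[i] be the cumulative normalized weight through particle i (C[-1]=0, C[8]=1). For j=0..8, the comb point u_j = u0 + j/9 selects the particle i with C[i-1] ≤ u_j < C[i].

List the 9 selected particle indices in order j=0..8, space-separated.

0 1 2 3 3 5 5 7 8

C = [1/24, 11/48, 5/16, 11/24, 9/16, 17/24, 17/24, 13/16, 1]
j=0: u_0=1/135 ∈ [0, 1/24) → index 0
j=1: u_1=16/135 ∈ [1/24, 11/48) → index 1
j=2: u_2=31/135 ∈ [11/48, 5/16) → index 2
j=3: u_3=46/135 ∈ [5/16, 11/24) → index 3
j=4: u_4=61/135 ∈ [5/16, 11/24) → index 3
j=5: u_5=76/135 ∈ [9/16, 17/24) → index 5
j=6: u_6=91/135 ∈ [9/16, 17/24) → index 5
j=7: u_7=106/135 ∈ [17/24, 13/16) → index 7
j=8: u_8=121/135 ∈ [13/16, 1) → index 8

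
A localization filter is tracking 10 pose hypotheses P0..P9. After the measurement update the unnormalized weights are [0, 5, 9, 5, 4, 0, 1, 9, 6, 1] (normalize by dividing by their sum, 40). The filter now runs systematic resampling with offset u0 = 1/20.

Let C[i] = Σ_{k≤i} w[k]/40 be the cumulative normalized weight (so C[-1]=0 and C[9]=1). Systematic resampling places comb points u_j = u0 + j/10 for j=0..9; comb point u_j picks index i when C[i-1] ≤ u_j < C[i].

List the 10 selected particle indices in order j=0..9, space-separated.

C = [0, 1/8, 7/20, 19/40, 23/40, 23/40, 3/5, 33/40, 39/40, 1]
j=0: u_0=1/20 ∈ [0, 1/8) → index 1
j=1: u_1=3/20 ∈ [1/8, 7/20) → index 2
j=2: u_2=1/4 ∈ [1/8, 7/20) → index 2
j=3: u_3=7/20 ∈ [7/20, 19/40) → index 3
j=4: u_4=9/20 ∈ [7/20, 19/40) → index 3
j=5: u_5=11/20 ∈ [19/40, 23/40) → index 4
j=6: u_6=13/20 ∈ [3/5, 33/40) → index 7
j=7: u_7=3/4 ∈ [3/5, 33/40) → index 7
j=8: u_8=17/20 ∈ [33/40, 39/40) → index 8
j=9: u_9=19/20 ∈ [33/40, 39/40) → index 8

1 2 2 3 3 4 7 7 8 8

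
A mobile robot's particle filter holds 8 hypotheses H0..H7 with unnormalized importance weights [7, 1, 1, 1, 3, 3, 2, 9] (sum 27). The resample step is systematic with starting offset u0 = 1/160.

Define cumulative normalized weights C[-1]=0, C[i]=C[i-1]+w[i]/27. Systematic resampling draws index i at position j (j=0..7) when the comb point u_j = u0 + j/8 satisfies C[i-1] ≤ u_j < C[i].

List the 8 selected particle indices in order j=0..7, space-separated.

0 0 0 4 5 6 7 7

C = [7/27, 8/27, 1/3, 10/27, 13/27, 16/27, 2/3, 1]
j=0: u_0=1/160 ∈ [0, 7/27) → index 0
j=1: u_1=21/160 ∈ [0, 7/27) → index 0
j=2: u_2=41/160 ∈ [0, 7/27) → index 0
j=3: u_3=61/160 ∈ [10/27, 13/27) → index 4
j=4: u_4=81/160 ∈ [13/27, 16/27) → index 5
j=5: u_5=101/160 ∈ [16/27, 2/3) → index 6
j=6: u_6=121/160 ∈ [2/3, 1) → index 7
j=7: u_7=141/160 ∈ [2/3, 1) → index 7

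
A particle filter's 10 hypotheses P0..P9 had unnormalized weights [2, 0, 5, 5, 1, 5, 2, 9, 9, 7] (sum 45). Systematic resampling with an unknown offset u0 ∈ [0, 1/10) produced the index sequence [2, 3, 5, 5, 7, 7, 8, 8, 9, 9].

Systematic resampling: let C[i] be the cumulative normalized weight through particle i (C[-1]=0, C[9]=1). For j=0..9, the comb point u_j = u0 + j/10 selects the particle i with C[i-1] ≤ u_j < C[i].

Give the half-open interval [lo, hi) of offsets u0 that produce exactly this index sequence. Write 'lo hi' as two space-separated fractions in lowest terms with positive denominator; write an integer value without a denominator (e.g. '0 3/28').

C = [2/45, 2/45, 7/45, 4/15, 13/45, 2/5, 4/9, 29/45, 38/45, 1]
j=0 picked index 2: u0 ∈ [2/45, 7/45)
j=1 picked index 3: u0 ∈ [1/18, 1/6)
j=2 picked index 5: u0 ∈ [4/45, 1/5)
j=3 picked index 5: u0 ∈ [-1/90, 1/10)
j=4 picked index 7: u0 ∈ [2/45, 11/45)
j=5 picked index 7: u0 ∈ [-1/18, 13/90)
j=6 picked index 8: u0 ∈ [2/45, 11/45)
j=7 picked index 8: u0 ∈ [-1/18, 13/90)
j=8 picked index 9: u0 ∈ [2/45, 1/5)
j=9 picked index 9: u0 ∈ [-1/18, 1/10)
intersection: [4/45, 1/10)

4/45 1/10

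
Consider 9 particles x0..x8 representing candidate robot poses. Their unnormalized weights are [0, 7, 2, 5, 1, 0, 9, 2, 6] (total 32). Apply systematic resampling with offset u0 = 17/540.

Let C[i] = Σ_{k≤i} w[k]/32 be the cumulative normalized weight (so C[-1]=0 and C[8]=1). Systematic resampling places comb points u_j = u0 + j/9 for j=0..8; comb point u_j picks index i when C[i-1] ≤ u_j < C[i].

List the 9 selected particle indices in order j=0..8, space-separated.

1 1 2 3 6 6 6 7 8

C = [0, 7/32, 9/32, 7/16, 15/32, 15/32, 3/4, 13/16, 1]
j=0: u_0=17/540 ∈ [0, 7/32) → index 1
j=1: u_1=77/540 ∈ [0, 7/32) → index 1
j=2: u_2=137/540 ∈ [7/32, 9/32) → index 2
j=3: u_3=197/540 ∈ [9/32, 7/16) → index 3
j=4: u_4=257/540 ∈ [15/32, 3/4) → index 6
j=5: u_5=317/540 ∈ [15/32, 3/4) → index 6
j=6: u_6=377/540 ∈ [15/32, 3/4) → index 6
j=7: u_7=437/540 ∈ [3/4, 13/16) → index 7
j=8: u_8=497/540 ∈ [13/16, 1) → index 8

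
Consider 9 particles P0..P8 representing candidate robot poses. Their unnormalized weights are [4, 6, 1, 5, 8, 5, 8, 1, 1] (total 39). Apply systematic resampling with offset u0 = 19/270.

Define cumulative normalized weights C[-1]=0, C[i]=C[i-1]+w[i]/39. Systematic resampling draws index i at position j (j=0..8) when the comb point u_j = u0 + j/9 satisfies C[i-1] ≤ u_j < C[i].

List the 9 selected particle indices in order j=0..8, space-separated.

C = [4/39, 10/39, 11/39, 16/39, 8/13, 29/39, 37/39, 38/39, 1]
j=0: u_0=19/270 ∈ [0, 4/39) → index 0
j=1: u_1=49/270 ∈ [4/39, 10/39) → index 1
j=2: u_2=79/270 ∈ [11/39, 16/39) → index 3
j=3: u_3=109/270 ∈ [11/39, 16/39) → index 3
j=4: u_4=139/270 ∈ [16/39, 8/13) → index 4
j=5: u_5=169/270 ∈ [8/13, 29/39) → index 5
j=6: u_6=199/270 ∈ [8/13, 29/39) → index 5
j=7: u_7=229/270 ∈ [29/39, 37/39) → index 6
j=8: u_8=259/270 ∈ [37/39, 38/39) → index 7

0 1 3 3 4 5 5 6 7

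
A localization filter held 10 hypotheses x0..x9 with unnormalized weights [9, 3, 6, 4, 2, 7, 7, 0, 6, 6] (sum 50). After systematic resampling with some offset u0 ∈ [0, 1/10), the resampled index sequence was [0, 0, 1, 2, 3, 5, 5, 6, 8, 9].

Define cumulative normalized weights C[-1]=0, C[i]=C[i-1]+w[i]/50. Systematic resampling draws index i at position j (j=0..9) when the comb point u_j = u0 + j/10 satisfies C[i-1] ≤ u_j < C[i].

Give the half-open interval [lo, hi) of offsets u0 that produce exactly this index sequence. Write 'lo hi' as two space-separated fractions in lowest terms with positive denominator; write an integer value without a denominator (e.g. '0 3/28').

C = [9/50, 6/25, 9/25, 11/25, 12/25, 31/50, 19/25, 19/25, 22/25, 1]
j=0 picked index 0: u0 ∈ [0, 9/50)
j=1 picked index 0: u0 ∈ [-1/10, 2/25)
j=2 picked index 1: u0 ∈ [-1/50, 1/25)
j=3 picked index 2: u0 ∈ [-3/50, 3/50)
j=4 picked index 3: u0 ∈ [-1/25, 1/25)
j=5 picked index 5: u0 ∈ [-1/50, 3/25)
j=6 picked index 5: u0 ∈ [-3/25, 1/50)
j=7 picked index 6: u0 ∈ [-2/25, 3/50)
j=8 picked index 8: u0 ∈ [-1/25, 2/25)
j=9 picked index 9: u0 ∈ [-1/50, 1/10)
intersection: [0, 1/50)

0 1/50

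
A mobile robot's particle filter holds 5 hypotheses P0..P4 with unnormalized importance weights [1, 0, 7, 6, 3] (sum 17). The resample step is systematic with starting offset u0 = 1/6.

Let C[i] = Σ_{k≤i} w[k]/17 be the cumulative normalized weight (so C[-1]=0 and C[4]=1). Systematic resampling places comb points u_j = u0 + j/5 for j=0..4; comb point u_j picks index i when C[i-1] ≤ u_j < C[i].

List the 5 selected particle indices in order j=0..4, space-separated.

2 2 3 3 4

C = [1/17, 1/17, 8/17, 14/17, 1]
j=0: u_0=1/6 ∈ [1/17, 8/17) → index 2
j=1: u_1=11/30 ∈ [1/17, 8/17) → index 2
j=2: u_2=17/30 ∈ [8/17, 14/17) → index 3
j=3: u_3=23/30 ∈ [8/17, 14/17) → index 3
j=4: u_4=29/30 ∈ [14/17, 1) → index 4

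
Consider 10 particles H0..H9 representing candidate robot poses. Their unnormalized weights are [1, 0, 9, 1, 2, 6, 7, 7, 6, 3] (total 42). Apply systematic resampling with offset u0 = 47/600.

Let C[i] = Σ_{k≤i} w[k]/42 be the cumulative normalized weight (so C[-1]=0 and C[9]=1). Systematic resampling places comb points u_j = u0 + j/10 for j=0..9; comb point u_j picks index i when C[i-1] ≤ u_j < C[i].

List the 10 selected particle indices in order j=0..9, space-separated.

2 2 4 5 6 6 7 7 8 9

C = [1/42, 1/42, 5/21, 11/42, 13/42, 19/42, 13/21, 11/14, 13/14, 1]
j=0: u_0=47/600 ∈ [1/42, 5/21) → index 2
j=1: u_1=107/600 ∈ [1/42, 5/21) → index 2
j=2: u_2=167/600 ∈ [11/42, 13/42) → index 4
j=3: u_3=227/600 ∈ [13/42, 19/42) → index 5
j=4: u_4=287/600 ∈ [19/42, 13/21) → index 6
j=5: u_5=347/600 ∈ [19/42, 13/21) → index 6
j=6: u_6=407/600 ∈ [13/21, 11/14) → index 7
j=7: u_7=467/600 ∈ [13/21, 11/14) → index 7
j=8: u_8=527/600 ∈ [11/14, 13/14) → index 8
j=9: u_9=587/600 ∈ [13/14, 1) → index 9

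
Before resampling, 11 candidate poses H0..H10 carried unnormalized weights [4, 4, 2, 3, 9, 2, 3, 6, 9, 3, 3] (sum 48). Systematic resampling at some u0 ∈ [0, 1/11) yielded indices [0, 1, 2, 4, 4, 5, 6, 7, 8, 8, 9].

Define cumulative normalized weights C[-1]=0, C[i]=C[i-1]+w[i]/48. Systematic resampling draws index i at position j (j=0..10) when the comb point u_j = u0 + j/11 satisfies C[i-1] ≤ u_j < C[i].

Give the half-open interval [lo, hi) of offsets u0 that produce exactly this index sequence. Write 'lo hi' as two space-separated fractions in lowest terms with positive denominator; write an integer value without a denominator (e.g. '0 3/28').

1/264 3/176

C = [1/12, 1/6, 5/24, 13/48, 11/24, 1/2, 9/16, 11/16, 7/8, 15/16, 1]
j=0 picked index 0: u0 ∈ [0, 1/12)
j=1 picked index 1: u0 ∈ [-1/132, 5/66)
j=2 picked index 2: u0 ∈ [-1/66, 7/264)
j=3 picked index 4: u0 ∈ [-1/528, 49/264)
j=4 picked index 4: u0 ∈ [-49/528, 25/264)
j=5 picked index 5: u0 ∈ [1/264, 1/22)
j=6 picked index 6: u0 ∈ [-1/22, 3/176)
j=7 picked index 7: u0 ∈ [-13/176, 9/176)
j=8 picked index 8: u0 ∈ [-7/176, 13/88)
j=9 picked index 8: u0 ∈ [-23/176, 5/88)
j=10 picked index 9: u0 ∈ [-3/88, 5/176)
intersection: [1/264, 3/176)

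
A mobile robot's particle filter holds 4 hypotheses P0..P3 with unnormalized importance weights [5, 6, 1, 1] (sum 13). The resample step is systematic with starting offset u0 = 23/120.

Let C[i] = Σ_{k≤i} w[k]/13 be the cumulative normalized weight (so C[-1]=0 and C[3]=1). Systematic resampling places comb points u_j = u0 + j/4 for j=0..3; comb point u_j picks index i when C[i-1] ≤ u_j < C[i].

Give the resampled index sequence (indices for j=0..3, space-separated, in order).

0 1 1 3

C = [5/13, 11/13, 12/13, 1]
j=0: u_0=23/120 ∈ [0, 5/13) → index 0
j=1: u_1=53/120 ∈ [5/13, 11/13) → index 1
j=2: u_2=83/120 ∈ [5/13, 11/13) → index 1
j=3: u_3=113/120 ∈ [12/13, 1) → index 3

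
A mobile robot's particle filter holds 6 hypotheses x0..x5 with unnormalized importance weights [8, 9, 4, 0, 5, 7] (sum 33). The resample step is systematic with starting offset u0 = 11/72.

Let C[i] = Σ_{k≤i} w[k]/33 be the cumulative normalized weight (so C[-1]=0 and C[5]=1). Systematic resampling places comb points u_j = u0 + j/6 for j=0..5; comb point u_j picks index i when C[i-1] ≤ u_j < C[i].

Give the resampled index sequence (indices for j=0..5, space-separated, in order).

0 1 1 4 5 5

C = [8/33, 17/33, 7/11, 7/11, 26/33, 1]
j=0: u_0=11/72 ∈ [0, 8/33) → index 0
j=1: u_1=23/72 ∈ [8/33, 17/33) → index 1
j=2: u_2=35/72 ∈ [8/33, 17/33) → index 1
j=3: u_3=47/72 ∈ [7/11, 26/33) → index 4
j=4: u_4=59/72 ∈ [26/33, 1) → index 5
j=5: u_5=71/72 ∈ [26/33, 1) → index 5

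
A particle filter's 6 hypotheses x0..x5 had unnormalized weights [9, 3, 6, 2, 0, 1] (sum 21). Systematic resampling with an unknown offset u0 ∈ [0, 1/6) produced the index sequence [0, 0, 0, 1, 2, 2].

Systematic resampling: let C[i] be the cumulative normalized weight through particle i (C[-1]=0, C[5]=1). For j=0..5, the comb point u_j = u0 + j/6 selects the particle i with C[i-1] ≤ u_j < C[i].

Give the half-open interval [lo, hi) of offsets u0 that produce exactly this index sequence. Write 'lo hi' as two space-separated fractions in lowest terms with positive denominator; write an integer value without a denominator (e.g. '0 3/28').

C = [3/7, 4/7, 6/7, 20/21, 20/21, 1]
j=0 picked index 0: u0 ∈ [0, 3/7)
j=1 picked index 0: u0 ∈ [-1/6, 11/42)
j=2 picked index 0: u0 ∈ [-1/3, 2/21)
j=3 picked index 1: u0 ∈ [-1/14, 1/14)
j=4 picked index 2: u0 ∈ [-2/21, 4/21)
j=5 picked index 2: u0 ∈ [-11/42, 1/42)
intersection: [0, 1/42)

0 1/42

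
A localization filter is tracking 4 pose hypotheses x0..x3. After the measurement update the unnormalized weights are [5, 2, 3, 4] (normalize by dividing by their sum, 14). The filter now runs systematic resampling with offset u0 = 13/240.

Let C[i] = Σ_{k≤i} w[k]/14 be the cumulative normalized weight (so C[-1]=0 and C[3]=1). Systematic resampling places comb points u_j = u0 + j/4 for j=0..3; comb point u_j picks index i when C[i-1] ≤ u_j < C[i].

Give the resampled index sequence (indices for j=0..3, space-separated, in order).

0 0 2 3

C = [5/14, 1/2, 5/7, 1]
j=0: u_0=13/240 ∈ [0, 5/14) → index 0
j=1: u_1=73/240 ∈ [0, 5/14) → index 0
j=2: u_2=133/240 ∈ [1/2, 5/7) → index 2
j=3: u_3=193/240 ∈ [5/7, 1) → index 3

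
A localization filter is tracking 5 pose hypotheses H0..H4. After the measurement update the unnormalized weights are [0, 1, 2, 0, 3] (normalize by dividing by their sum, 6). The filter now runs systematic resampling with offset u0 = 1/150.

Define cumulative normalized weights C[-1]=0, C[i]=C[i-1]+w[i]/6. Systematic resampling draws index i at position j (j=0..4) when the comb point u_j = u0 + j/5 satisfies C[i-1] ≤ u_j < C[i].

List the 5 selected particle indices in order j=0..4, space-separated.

C = [0, 1/6, 1/2, 1/2, 1]
j=0: u_0=1/150 ∈ [0, 1/6) → index 1
j=1: u_1=31/150 ∈ [1/6, 1/2) → index 2
j=2: u_2=61/150 ∈ [1/6, 1/2) → index 2
j=3: u_3=91/150 ∈ [1/2, 1) → index 4
j=4: u_4=121/150 ∈ [1/2, 1) → index 4

1 2 2 4 4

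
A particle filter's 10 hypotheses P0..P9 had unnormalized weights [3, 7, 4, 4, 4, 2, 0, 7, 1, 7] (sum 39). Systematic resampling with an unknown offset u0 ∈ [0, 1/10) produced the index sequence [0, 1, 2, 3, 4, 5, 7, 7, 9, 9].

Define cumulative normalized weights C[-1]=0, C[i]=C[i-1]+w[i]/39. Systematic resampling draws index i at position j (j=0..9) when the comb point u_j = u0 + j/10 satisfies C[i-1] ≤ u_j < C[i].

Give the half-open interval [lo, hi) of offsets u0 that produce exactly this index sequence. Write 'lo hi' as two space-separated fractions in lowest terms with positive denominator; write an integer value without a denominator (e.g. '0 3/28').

C = [1/13, 10/39, 14/39, 6/13, 22/39, 8/13, 8/13, 31/39, 32/39, 1]
j=0 picked index 0: u0 ∈ [0, 1/13)
j=1 picked index 1: u0 ∈ [-3/130, 61/390)
j=2 picked index 2: u0 ∈ [11/195, 31/195)
j=3 picked index 3: u0 ∈ [23/390, 21/130)
j=4 picked index 4: u0 ∈ [4/65, 32/195)
j=5 picked index 5: u0 ∈ [5/78, 3/26)
j=6 picked index 7: u0 ∈ [1/65, 38/195)
j=7 picked index 7: u0 ∈ [-11/130, 37/390)
j=8 picked index 9: u0 ∈ [4/195, 1/5)
j=9 picked index 9: u0 ∈ [-31/390, 1/10)
intersection: [5/78, 1/13)

5/78 1/13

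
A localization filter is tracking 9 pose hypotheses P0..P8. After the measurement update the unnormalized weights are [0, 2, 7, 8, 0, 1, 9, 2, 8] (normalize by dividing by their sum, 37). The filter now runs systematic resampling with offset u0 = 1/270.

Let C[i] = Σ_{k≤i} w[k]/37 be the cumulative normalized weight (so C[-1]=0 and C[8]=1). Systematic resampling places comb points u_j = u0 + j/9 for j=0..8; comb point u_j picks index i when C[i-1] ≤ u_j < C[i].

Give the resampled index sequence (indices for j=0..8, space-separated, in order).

C = [0, 2/37, 9/37, 17/37, 17/37, 18/37, 27/37, 29/37, 1]
j=0: u_0=1/270 ∈ [0, 2/37) → index 1
j=1: u_1=31/270 ∈ [2/37, 9/37) → index 2
j=2: u_2=61/270 ∈ [2/37, 9/37) → index 2
j=3: u_3=91/270 ∈ [9/37, 17/37) → index 3
j=4: u_4=121/270 ∈ [9/37, 17/37) → index 3
j=5: u_5=151/270 ∈ [18/37, 27/37) → index 6
j=6: u_6=181/270 ∈ [18/37, 27/37) → index 6
j=7: u_7=211/270 ∈ [27/37, 29/37) → index 7
j=8: u_8=241/270 ∈ [29/37, 1) → index 8

1 2 2 3 3 6 6 7 8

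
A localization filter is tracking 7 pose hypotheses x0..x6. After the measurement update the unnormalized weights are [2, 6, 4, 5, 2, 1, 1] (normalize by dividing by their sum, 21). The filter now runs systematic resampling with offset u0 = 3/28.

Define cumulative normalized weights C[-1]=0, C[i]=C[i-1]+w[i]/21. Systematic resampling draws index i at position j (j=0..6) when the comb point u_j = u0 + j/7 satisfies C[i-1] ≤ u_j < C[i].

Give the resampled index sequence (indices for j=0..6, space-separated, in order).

1 1 2 2 3 4 6

C = [2/21, 8/21, 4/7, 17/21, 19/21, 20/21, 1]
j=0: u_0=3/28 ∈ [2/21, 8/21) → index 1
j=1: u_1=1/4 ∈ [2/21, 8/21) → index 1
j=2: u_2=11/28 ∈ [8/21, 4/7) → index 2
j=3: u_3=15/28 ∈ [8/21, 4/7) → index 2
j=4: u_4=19/28 ∈ [4/7, 17/21) → index 3
j=5: u_5=23/28 ∈ [17/21, 19/21) → index 4
j=6: u_6=27/28 ∈ [20/21, 1) → index 6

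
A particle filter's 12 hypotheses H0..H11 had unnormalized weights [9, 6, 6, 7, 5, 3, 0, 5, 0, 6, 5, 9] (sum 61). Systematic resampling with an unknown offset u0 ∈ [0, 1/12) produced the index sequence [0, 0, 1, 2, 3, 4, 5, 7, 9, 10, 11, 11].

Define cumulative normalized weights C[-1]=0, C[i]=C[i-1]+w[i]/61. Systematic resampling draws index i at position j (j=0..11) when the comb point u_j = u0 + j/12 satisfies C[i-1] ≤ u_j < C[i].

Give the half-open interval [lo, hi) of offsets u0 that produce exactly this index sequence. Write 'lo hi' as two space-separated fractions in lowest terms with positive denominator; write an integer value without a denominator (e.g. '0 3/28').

31/732 47/732

C = [9/61, 15/61, 21/61, 28/61, 33/61, 36/61, 36/61, 41/61, 41/61, 47/61, 52/61, 1]
j=0 picked index 0: u0 ∈ [0, 9/61)
j=1 picked index 0: u0 ∈ [-1/12, 47/732)
j=2 picked index 1: u0 ∈ [-7/366, 29/366)
j=3 picked index 2: u0 ∈ [-1/244, 23/244)
j=4 picked index 3: u0 ∈ [2/183, 23/183)
j=5 picked index 4: u0 ∈ [31/732, 91/732)
j=6 picked index 5: u0 ∈ [5/122, 11/122)
j=7 picked index 7: u0 ∈ [5/732, 65/732)
j=8 picked index 9: u0 ∈ [1/183, 19/183)
j=9 picked index 10: u0 ∈ [5/244, 25/244)
j=10 picked index 11: u0 ∈ [7/366, 1/6)
j=11 picked index 11: u0 ∈ [-47/732, 1/12)
intersection: [31/732, 47/732)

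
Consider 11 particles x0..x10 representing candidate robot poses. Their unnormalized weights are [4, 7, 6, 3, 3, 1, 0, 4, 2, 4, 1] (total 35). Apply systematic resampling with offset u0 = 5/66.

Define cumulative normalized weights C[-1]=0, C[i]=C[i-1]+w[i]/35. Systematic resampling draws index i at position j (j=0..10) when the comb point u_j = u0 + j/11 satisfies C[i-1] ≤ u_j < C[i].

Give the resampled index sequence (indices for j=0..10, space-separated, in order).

0 1 1 2 2 3 4 7 8 9 10

C = [4/35, 11/35, 17/35, 4/7, 23/35, 24/35, 24/35, 4/5, 6/7, 34/35, 1]
j=0: u_0=5/66 ∈ [0, 4/35) → index 0
j=1: u_1=1/6 ∈ [4/35, 11/35) → index 1
j=2: u_2=17/66 ∈ [4/35, 11/35) → index 1
j=3: u_3=23/66 ∈ [11/35, 17/35) → index 2
j=4: u_4=29/66 ∈ [11/35, 17/35) → index 2
j=5: u_5=35/66 ∈ [17/35, 4/7) → index 3
j=6: u_6=41/66 ∈ [4/7, 23/35) → index 4
j=7: u_7=47/66 ∈ [24/35, 4/5) → index 7
j=8: u_8=53/66 ∈ [4/5, 6/7) → index 8
j=9: u_9=59/66 ∈ [6/7, 34/35) → index 9
j=10: u_10=65/66 ∈ [34/35, 1) → index 10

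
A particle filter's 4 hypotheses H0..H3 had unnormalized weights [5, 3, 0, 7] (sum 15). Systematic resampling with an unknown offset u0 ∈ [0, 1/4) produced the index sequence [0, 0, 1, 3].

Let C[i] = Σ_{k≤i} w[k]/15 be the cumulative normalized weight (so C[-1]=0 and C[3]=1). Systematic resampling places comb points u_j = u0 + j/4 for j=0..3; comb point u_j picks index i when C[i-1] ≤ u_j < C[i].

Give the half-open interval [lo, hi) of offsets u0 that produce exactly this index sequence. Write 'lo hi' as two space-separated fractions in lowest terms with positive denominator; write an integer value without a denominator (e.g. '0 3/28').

C = [1/3, 8/15, 8/15, 1]
j=0 picked index 0: u0 ∈ [0, 1/3)
j=1 picked index 0: u0 ∈ [-1/4, 1/12)
j=2 picked index 1: u0 ∈ [-1/6, 1/30)
j=3 picked index 3: u0 ∈ [-13/60, 1/4)
intersection: [0, 1/30)

0 1/30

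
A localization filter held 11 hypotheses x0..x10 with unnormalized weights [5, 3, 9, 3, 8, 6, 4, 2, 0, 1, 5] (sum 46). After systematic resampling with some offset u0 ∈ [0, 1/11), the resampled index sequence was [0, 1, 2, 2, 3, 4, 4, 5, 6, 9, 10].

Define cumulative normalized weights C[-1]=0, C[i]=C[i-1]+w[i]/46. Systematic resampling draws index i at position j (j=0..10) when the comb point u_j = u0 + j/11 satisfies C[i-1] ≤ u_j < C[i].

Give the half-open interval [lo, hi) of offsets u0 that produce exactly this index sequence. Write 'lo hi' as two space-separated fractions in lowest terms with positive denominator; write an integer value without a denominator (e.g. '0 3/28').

C = [5/46, 4/23, 17/46, 10/23, 14/23, 17/23, 19/23, 20/23, 20/23, 41/46, 1]
j=0 picked index 0: u0 ∈ [0, 5/46)
j=1 picked index 1: u0 ∈ [9/506, 21/253)
j=2 picked index 2: u0 ∈ [-2/253, 95/506)
j=3 picked index 2: u0 ∈ [-25/253, 49/506)
j=4 picked index 3: u0 ∈ [3/506, 18/253)
j=5 picked index 4: u0 ∈ [-5/253, 39/253)
j=6 picked index 4: u0 ∈ [-28/253, 16/253)
j=7 picked index 5: u0 ∈ [-7/253, 26/253)
j=8 picked index 6: u0 ∈ [3/253, 25/253)
j=9 picked index 9: u0 ∈ [13/253, 37/506)
j=10 picked index 10: u0 ∈ [-9/506, 1/11)
intersection: [13/253, 16/253)

13/253 16/253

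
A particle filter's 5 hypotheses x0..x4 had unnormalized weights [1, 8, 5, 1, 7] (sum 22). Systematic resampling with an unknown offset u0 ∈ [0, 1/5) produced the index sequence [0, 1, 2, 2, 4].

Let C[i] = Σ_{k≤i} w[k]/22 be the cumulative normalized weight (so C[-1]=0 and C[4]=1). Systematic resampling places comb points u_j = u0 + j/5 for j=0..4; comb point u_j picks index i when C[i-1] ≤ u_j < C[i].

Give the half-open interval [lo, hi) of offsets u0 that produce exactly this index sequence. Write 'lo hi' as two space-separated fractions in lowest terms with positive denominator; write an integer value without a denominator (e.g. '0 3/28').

C = [1/22, 9/22, 7/11, 15/22, 1]
j=0 picked index 0: u0 ∈ [0, 1/22)
j=1 picked index 1: u0 ∈ [-17/110, 23/110)
j=2 picked index 2: u0 ∈ [1/110, 13/55)
j=3 picked index 2: u0 ∈ [-21/110, 2/55)
j=4 picked index 4: u0 ∈ [-13/110, 1/5)
intersection: [1/110, 2/55)

1/110 2/55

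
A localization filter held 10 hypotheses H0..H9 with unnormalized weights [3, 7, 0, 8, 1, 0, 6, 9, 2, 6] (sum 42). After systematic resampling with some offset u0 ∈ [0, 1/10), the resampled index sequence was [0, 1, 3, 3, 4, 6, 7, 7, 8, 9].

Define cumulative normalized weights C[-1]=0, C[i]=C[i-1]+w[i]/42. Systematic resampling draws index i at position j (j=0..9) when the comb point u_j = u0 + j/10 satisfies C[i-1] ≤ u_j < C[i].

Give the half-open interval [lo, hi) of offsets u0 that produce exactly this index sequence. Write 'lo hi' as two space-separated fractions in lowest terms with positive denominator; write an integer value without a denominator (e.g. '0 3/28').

C = [1/14, 5/21, 5/21, 3/7, 19/42, 19/42, 25/42, 17/21, 6/7, 1]
j=0 picked index 0: u0 ∈ [0, 1/14)
j=1 picked index 1: u0 ∈ [-1/35, 29/210)
j=2 picked index 3: u0 ∈ [4/105, 8/35)
j=3 picked index 3: u0 ∈ [-13/210, 9/70)
j=4 picked index 4: u0 ∈ [1/35, 11/210)
j=5 picked index 6: u0 ∈ [-1/21, 2/21)
j=6 picked index 7: u0 ∈ [-1/210, 22/105)
j=7 picked index 7: u0 ∈ [-11/105, 23/210)
j=8 picked index 8: u0 ∈ [1/105, 2/35)
j=9 picked index 9: u0 ∈ [-3/70, 1/10)
intersection: [4/105, 11/210)

4/105 11/210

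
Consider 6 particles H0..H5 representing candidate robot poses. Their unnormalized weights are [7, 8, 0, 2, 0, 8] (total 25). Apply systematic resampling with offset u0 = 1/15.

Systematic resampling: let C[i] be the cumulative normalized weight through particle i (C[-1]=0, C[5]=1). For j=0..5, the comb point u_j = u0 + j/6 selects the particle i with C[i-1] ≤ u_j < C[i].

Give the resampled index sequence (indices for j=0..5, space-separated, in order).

0 0 1 1 5 5

C = [7/25, 3/5, 3/5, 17/25, 17/25, 1]
j=0: u_0=1/15 ∈ [0, 7/25) → index 0
j=1: u_1=7/30 ∈ [0, 7/25) → index 0
j=2: u_2=2/5 ∈ [7/25, 3/5) → index 1
j=3: u_3=17/30 ∈ [7/25, 3/5) → index 1
j=4: u_4=11/15 ∈ [17/25, 1) → index 5
j=5: u_5=9/10 ∈ [17/25, 1) → index 5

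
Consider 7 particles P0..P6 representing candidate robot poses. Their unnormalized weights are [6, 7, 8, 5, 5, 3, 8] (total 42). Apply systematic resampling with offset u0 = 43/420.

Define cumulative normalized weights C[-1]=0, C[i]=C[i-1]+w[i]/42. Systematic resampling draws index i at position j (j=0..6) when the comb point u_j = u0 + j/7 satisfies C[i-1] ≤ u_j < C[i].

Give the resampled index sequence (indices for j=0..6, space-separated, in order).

0 1 2 3 4 6 6

C = [1/7, 13/42, 1/2, 13/21, 31/42, 17/21, 1]
j=0: u_0=43/420 ∈ [0, 1/7) → index 0
j=1: u_1=103/420 ∈ [1/7, 13/42) → index 1
j=2: u_2=163/420 ∈ [13/42, 1/2) → index 2
j=3: u_3=223/420 ∈ [1/2, 13/21) → index 3
j=4: u_4=283/420 ∈ [13/21, 31/42) → index 4
j=5: u_5=49/60 ∈ [17/21, 1) → index 6
j=6: u_6=403/420 ∈ [17/21, 1) → index 6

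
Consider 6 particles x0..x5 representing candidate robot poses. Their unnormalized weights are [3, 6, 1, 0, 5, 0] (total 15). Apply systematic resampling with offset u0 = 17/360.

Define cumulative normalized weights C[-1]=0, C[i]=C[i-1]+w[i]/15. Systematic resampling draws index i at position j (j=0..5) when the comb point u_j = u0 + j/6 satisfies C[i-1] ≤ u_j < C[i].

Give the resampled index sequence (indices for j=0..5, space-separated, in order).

C = [1/5, 3/5, 2/3, 2/3, 1, 1]
j=0: u_0=17/360 ∈ [0, 1/5) → index 0
j=1: u_1=77/360 ∈ [1/5, 3/5) → index 1
j=2: u_2=137/360 ∈ [1/5, 3/5) → index 1
j=3: u_3=197/360 ∈ [1/5, 3/5) → index 1
j=4: u_4=257/360 ∈ [2/3, 1) → index 4
j=5: u_5=317/360 ∈ [2/3, 1) → index 4

0 1 1 1 4 4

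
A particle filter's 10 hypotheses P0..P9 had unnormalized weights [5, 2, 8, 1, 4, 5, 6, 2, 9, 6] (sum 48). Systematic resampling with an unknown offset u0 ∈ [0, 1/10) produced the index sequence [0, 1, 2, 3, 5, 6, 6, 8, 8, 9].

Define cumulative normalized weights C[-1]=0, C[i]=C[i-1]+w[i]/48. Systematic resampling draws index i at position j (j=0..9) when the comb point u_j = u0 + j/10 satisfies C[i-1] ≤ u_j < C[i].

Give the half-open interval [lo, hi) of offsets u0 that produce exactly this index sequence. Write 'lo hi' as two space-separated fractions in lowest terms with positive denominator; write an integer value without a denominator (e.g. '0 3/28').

C = [5/48, 7/48, 5/16, 1/3, 5/12, 25/48, 31/48, 11/16, 7/8, 1]
j=0 picked index 0: u0 ∈ [0, 5/48)
j=1 picked index 1: u0 ∈ [1/240, 11/240)
j=2 picked index 2: u0 ∈ [-13/240, 9/80)
j=3 picked index 3: u0 ∈ [1/80, 1/30)
j=4 picked index 5: u0 ∈ [1/60, 29/240)
j=5 picked index 6: u0 ∈ [1/48, 7/48)
j=6 picked index 6: u0 ∈ [-19/240, 11/240)
j=7 picked index 8: u0 ∈ [-1/80, 7/40)
j=8 picked index 8: u0 ∈ [-9/80, 3/40)
j=9 picked index 9: u0 ∈ [-1/40, 1/10)
intersection: [1/48, 1/30)

1/48 1/30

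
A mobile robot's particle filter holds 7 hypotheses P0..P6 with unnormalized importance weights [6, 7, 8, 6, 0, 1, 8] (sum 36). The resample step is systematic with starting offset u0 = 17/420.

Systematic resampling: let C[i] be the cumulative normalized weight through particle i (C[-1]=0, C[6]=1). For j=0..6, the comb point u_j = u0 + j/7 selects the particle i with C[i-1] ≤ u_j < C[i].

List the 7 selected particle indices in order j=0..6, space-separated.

0 1 1 2 3 5 6

C = [1/6, 13/36, 7/12, 3/4, 3/4, 7/9, 1]
j=0: u_0=17/420 ∈ [0, 1/6) → index 0
j=1: u_1=11/60 ∈ [1/6, 13/36) → index 1
j=2: u_2=137/420 ∈ [1/6, 13/36) → index 1
j=3: u_3=197/420 ∈ [13/36, 7/12) → index 2
j=4: u_4=257/420 ∈ [7/12, 3/4) → index 3
j=5: u_5=317/420 ∈ [3/4, 7/9) → index 5
j=6: u_6=377/420 ∈ [7/9, 1) → index 6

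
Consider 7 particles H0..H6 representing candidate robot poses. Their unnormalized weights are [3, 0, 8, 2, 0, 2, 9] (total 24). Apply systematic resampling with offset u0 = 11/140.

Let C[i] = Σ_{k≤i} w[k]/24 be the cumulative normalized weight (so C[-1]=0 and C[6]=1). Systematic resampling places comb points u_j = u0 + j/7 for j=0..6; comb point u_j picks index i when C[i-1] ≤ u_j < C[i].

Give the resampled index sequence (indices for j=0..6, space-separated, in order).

C = [1/8, 1/8, 11/24, 13/24, 13/24, 5/8, 1]
j=0: u_0=11/140 ∈ [0, 1/8) → index 0
j=1: u_1=31/140 ∈ [1/8, 11/24) → index 2
j=2: u_2=51/140 ∈ [1/8, 11/24) → index 2
j=3: u_3=71/140 ∈ [11/24, 13/24) → index 3
j=4: u_4=13/20 ∈ [5/8, 1) → index 6
j=5: u_5=111/140 ∈ [5/8, 1) → index 6
j=6: u_6=131/140 ∈ [5/8, 1) → index 6

0 2 2 3 6 6 6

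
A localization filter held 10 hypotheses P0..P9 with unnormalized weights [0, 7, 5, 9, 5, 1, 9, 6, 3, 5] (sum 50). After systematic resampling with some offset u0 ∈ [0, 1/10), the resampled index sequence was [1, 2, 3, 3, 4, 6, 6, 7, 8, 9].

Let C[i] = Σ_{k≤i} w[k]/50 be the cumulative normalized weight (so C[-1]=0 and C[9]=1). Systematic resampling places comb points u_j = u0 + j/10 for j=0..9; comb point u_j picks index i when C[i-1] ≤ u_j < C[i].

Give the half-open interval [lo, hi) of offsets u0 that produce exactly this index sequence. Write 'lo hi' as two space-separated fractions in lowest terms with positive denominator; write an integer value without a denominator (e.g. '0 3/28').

C = [0, 7/50, 6/25, 21/50, 13/25, 27/50, 18/25, 21/25, 9/10, 1]
j=0 picked index 1: u0 ∈ [0, 7/50)
j=1 picked index 2: u0 ∈ [1/25, 7/50)
j=2 picked index 3: u0 ∈ [1/25, 11/50)
j=3 picked index 3: u0 ∈ [-3/50, 3/25)
j=4 picked index 4: u0 ∈ [1/50, 3/25)
j=5 picked index 6: u0 ∈ [1/25, 11/50)
j=6 picked index 6: u0 ∈ [-3/50, 3/25)
j=7 picked index 7: u0 ∈ [1/50, 7/50)
j=8 picked index 8: u0 ∈ [1/25, 1/10)
j=9 picked index 9: u0 ∈ [0, 1/10)
intersection: [1/25, 1/10)

1/25 1/10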